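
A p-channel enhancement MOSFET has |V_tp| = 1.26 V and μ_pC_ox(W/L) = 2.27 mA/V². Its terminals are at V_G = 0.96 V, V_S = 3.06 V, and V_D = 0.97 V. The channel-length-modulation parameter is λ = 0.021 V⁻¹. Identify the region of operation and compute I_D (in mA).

V_SG = V_S − V_G = 3.06 − 0.96 = 2.1 V; V_SD = V_S − V_D = 3.06 − 0.97 = 2.09 V.
V_ov = V_SG − |V_tp| = 2.1 − 1.26 = 0.84 V.
Since V_SD = 2.09 V ≥ V_ov = 0.84 V, the device is in saturation.
I_D = ½ k_p V_ov² (1 + λ V_SD) = 0.5 × 2.27 × 0.84² × (1 + 0.021 × 2.09) = 0.836 mA.

Saturation; I_D = 0.836 mA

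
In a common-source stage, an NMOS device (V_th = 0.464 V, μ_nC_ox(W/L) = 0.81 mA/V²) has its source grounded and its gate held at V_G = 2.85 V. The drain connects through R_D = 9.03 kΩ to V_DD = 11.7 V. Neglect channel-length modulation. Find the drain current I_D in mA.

I_D = 1.21 mA

V_GS = V_G = 2.85 V, so V_ov = 2.85 − 0.464 = 2.39 V.
Assume saturation: I_D = ½ k_n V_ov² = 0.5 × 0.81 × 2.39² = 2.31 mA, giving V_DS = V_DD − I_D R_D = 11.7 − 2.31 × 9.03 = -9.12 V.
But -9.12 V < V_ov = 2.39 V, so the device is actually in triode.
In triode I_D = k_n[V_ov V_DS − ½ V_DS²] and I_D = (V_DD − V_DS)/R_D. Equating: 3.66 V_DS² − 18.45 V_DS + 11.7 = 0, giving V_DS = 0.744 V (the root below V_ov).
I_D = (11.7 − 0.744) / 9.03 = 1.21 mA.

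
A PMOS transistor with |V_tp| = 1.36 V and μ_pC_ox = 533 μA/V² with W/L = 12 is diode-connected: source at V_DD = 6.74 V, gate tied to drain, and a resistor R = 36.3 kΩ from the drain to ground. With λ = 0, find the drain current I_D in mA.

I_D = 0.142 mA

With gate tied to drain, V_SG = V_SD ≥ V_SG − |V_tp|, so the device is in saturation.
k_p = μ_pC_ox · (W/L) = 6.396 mA/V².
KCL at the drain: ½ k_p (V_SG − |V_tp|)² = (V_DD − V_SG)/R.
Let x = V_SG − 1.36. Then 116 x² + x − 5.38 = 0, giving x = 0.211 V (positive root), so V_SG = 1.57 V.
I_D = (V_DD − V_SG)/R = (6.74 − 1.57) / 36.3 = 0.142 mA.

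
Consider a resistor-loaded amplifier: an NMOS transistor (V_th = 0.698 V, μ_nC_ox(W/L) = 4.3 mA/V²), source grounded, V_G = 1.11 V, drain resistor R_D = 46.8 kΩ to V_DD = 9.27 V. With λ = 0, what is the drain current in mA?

I_D = 0.195 mA

V_GS = V_G = 1.11 V, so V_ov = 1.11 − 0.698 = 0.412 V.
Assume saturation: I_D = ½ k_n V_ov² = 0.5 × 4.3 × 0.412² = 0.365 mA, giving V_DS = V_DD − I_D R_D = 9.27 − 0.365 × 46.8 = -7.81 V.
But -7.81 V < V_ov = 0.412 V, so the device is actually in triode.
In triode I_D = k_n[V_ov V_DS − ½ V_DS²] and I_D = (V_DD − V_DS)/R_D. Equating: 101 V_DS² − 83.91 V_DS + 9.27 = 0, giving V_DS = 0.131 V (the root below V_ov).
I_D = (9.27 − 0.131) / 46.8 = 0.195 mA.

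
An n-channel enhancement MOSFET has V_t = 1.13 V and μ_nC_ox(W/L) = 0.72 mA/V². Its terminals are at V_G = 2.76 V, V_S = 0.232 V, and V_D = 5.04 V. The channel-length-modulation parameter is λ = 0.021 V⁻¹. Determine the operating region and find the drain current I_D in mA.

V_GS = V_G − V_S = 2.76 − 0.232 = 2.53 V; V_DS = V_D − V_S = 5.04 − 0.232 = 4.81 V.
V_ov = V_GS − V_t = 2.53 − 1.13 = 1.4 V.
Since V_DS = 4.81 V ≥ V_ov = 1.4 V, the device is in saturation.
I_D = ½ k_n V_ov² (1 + λ V_DS) = 0.5 × 0.72 × 1.4² × (1 + 0.021 × 4.81) = 0.775 mA.

Saturation; I_D = 0.775 mA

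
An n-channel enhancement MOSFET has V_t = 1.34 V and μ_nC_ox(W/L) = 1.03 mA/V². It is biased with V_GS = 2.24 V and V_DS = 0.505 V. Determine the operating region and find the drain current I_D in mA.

V_ov = V_GS − V_t = 2.24 − 1.34 = 0.9 V.
Since V_DS = 0.505 V < V_ov = 0.9 V, the device is in the triode region.
I_D = k_n [V_ov · V_DS − ½ V_DS²] = 1.03 × [0.9 × 0.505 − 0.5 × 0.505²] = 0.337 mA.

Triode; I_D = 0.337 mA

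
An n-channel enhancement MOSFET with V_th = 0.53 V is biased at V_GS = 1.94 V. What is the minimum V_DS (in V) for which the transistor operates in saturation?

V_DS,sat = 1.41 V

The boundary between triode and saturation is V_DS = V_GS − V_th = V_ov.
V_ov = 1.94 − 0.53 = 1.41 V.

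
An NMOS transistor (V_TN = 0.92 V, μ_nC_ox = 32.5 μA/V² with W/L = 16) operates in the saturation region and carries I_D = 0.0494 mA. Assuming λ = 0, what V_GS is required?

V_GS = 1.36 V

k_n = μ_nC_ox · (W/L) = 0.52 mA/V².
In saturation I_D = ½ k_n (V_GS − V_TN)², so V_GS − V_TN = √(2 I_D / k_n) = √(2 × 0.0494 / 0.52) = 0.436 V.
V_GS = 0.92 + 0.436 = 1.36 V.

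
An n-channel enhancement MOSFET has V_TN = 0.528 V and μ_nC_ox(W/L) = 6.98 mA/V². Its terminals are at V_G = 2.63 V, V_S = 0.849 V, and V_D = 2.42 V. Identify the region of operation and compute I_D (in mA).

Saturation; I_D = 5.48 mA

V_GS = V_G − V_S = 2.63 − 0.849 = 1.78 V; V_DS = V_D − V_S = 2.42 − 0.849 = 1.57 V.
V_ov = V_GS − V_TN = 1.78 − 0.528 = 1.25 V.
Since V_DS = 1.57 V ≥ V_ov = 1.25 V, the device is in saturation.
I_D = ½ k_n V_ov² = 0.5 × 6.98 × 1.25² = 5.48 mA.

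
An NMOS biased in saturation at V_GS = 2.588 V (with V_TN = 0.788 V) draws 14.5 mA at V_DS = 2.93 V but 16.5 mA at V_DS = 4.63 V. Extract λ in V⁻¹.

λ = 0.106 V⁻¹

With V_GS fixed, I_D ∝ (1 + λ V_DS) in saturation, so I_D2/I_D1 = (1 + λ V_DS2)/(1 + λ V_DS1).
16.5/14.5 = 1.138 = (1 + 4.63 λ)/(1 + 2.93 λ).
Solving: λ (I_D1 V_DS2 − I_D2 V_DS1) = I_D2 − I_D1, so λ = (16.5 − 14.5) / (14.5 × 4.63 − 16.5 × 2.93) = 2 / 18.8 = 0.106 V⁻¹.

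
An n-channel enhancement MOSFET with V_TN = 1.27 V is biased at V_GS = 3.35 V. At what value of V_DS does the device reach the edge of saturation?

V_DS,sat = 2.08 V

The boundary between triode and saturation is V_DS = V_GS − V_TN = V_ov.
V_ov = 3.35 − 1.27 = 2.08 V.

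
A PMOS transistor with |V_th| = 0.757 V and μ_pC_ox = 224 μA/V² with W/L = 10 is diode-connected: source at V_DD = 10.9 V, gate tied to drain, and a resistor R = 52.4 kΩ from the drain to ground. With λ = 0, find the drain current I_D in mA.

With gate tied to drain, V_SG = V_SD ≥ V_SG − |V_th|, so the device is in saturation.
k_p = μ_pC_ox · (W/L) = 2.24 mA/V².
KCL at the drain: ½ k_p (V_SG − |V_th|)² = (V_DD − V_SG)/R.
Let x = V_SG − 0.757. Then 58.7 x² + x − 10.14 = 0, giving x = 0.407 V (positive root), so V_SG = 1.16 V.
I_D = (V_DD − V_SG)/R = (10.9 − 1.16) / 52.4 = 0.186 mA.

I_D = 0.186 mA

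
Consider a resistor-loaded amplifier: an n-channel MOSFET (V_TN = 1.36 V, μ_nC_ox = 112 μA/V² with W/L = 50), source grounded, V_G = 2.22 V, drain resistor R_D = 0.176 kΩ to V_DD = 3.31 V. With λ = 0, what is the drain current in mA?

I_D = 2.07 mA

V_GS = V_G = 2.22 V, so V_ov = 2.22 − 1.36 = 0.86 V.
k_n = μ_nC_ox · (W/L) = 5.6 mA/V².
Assume saturation: I_D = ½ k_n V_ov² = 0.5 × 5.6 × 0.86² = 2.07 mA, giving V_DS = V_DD − I_D R_D = 3.31 − 2.07 × 0.176 = 2.95 V.
V_DS = 2.95 V ≥ V_ov = 0.86 V, confirming saturation.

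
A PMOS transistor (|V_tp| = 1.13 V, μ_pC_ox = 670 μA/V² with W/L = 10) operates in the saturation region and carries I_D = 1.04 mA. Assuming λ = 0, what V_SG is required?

k_p = μ_pC_ox · (W/L) = 6.7 mA/V².
In saturation I_D = ½ k_p (V_SG − |V_tp|)², so V_SG − |V_tp| = √(2 I_D / k_p) = √(2 × 1.04 / 6.7) = 0.557 V.
V_SG = 1.13 + 0.557 = 1.69 V.

V_SG = 1.69 V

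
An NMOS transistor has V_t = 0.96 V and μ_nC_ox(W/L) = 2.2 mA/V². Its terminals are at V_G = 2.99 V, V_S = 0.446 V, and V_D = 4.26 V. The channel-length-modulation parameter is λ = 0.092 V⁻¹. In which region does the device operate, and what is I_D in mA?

Saturation; I_D = 3.73 mA

V_GS = V_G − V_S = 2.99 − 0.446 = 2.54 V; V_DS = V_D − V_S = 4.26 − 0.446 = 3.81 V.
V_ov = V_GS − V_t = 2.54 − 0.96 = 1.58 V.
Since V_DS = 3.81 V ≥ V_ov = 1.58 V, the device is in saturation.
I_D = ½ k_n V_ov² (1 + λ V_DS) = 0.5 × 2.2 × 1.58² × (1 + 0.092 × 3.81) = 3.73 mA.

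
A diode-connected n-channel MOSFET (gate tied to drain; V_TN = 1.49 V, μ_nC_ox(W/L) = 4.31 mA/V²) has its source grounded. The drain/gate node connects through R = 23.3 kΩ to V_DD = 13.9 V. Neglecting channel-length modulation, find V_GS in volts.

V_GS = 1.98 V

With gate tied to drain, V_GS = V_DS ≥ V_GS − V_TN, so the device is in saturation.
KCL at the drain: ½ k_n (V_GS − V_TN)² = (V_DD − V_GS)/R.
Let x = V_GS − 1.49. Then 50.2 x² + x − 12.41 = 0, giving x = 0.487 V (positive root), so V_GS = 1.98 V.
I_D = (V_DD − V_GS)/R = (13.9 − 1.98) / 23.3 = 0.512 mA.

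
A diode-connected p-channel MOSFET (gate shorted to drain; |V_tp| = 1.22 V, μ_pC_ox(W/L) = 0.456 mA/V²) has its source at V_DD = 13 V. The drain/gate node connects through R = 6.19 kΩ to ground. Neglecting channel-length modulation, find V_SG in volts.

V_SG = 3.78 V

With gate tied to drain, V_SG = V_SD ≥ V_SG − |V_tp|, so the device is in saturation.
KCL at the drain: ½ k_p (V_SG − |V_tp|)² = (V_DD − V_SG)/R.
Let x = V_SG − 1.22. Then 1.41 x² + x − 11.78 = 0, giving x = 2.56 V (positive root), so V_SG = 3.78 V.
I_D = (V_DD − V_SG)/R = (13 − 3.78) / 6.19 = 1.49 mA.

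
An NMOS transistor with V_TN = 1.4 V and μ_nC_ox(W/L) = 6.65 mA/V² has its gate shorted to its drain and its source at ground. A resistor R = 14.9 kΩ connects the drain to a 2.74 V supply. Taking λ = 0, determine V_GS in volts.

V_GS = 1.55 V

With gate tied to drain, V_GS = V_DS ≥ V_GS − V_TN, so the device is in saturation.
KCL at the drain: ½ k_n (V_GS − V_TN)² = (V_DD − V_GS)/R.
Let x = V_GS − 1.4. Then 49.5 x² + x − 1.34 = 0, giving x = 0.155 V (positive root), so V_GS = 1.55 V.
I_D = (V_DD − V_GS)/R = (2.74 − 1.55) / 14.9 = 0.0796 mA.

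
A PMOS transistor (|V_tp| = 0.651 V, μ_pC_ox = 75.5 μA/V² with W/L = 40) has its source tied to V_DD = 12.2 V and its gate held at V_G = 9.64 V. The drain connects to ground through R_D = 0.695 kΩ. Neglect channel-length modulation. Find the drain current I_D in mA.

I_D = 5.50 mA

V_SG = V_DD − V_G = 12.2 − 9.64 = 2.56 V, so V_ov = 2.56 − 0.651 = 1.91 V.
k_p = μ_pC_ox · (W/L) = 3.02 mA/V².
Assume saturation: I_D = ½ k_p V_ov² = 0.5 × 3.02 × 1.91² = 5.5 mA, giving V_SD = V_DD − I_D R_D = 12.2 − 5.5 × 0.695 = 8.38 V.
V_SD = 8.38 V ≥ V_ov = 1.91 V, confirming saturation.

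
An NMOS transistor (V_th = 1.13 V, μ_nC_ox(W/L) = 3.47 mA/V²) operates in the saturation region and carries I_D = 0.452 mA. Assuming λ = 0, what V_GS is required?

V_GS = 1.64 V

In saturation I_D = ½ k_n (V_GS − V_th)², so V_GS − V_th = √(2 I_D / k_n) = √(2 × 0.452 / 3.47) = 0.51 V.
V_GS = 1.13 + 0.51 = 1.64 V.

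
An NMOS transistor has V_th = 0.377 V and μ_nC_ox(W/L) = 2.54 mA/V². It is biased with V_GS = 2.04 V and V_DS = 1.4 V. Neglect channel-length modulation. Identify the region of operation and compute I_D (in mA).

Triode; I_D = 3.42 mA

V_ov = V_GS − V_th = 2.04 − 0.377 = 1.66 V.
Since V_DS = 1.4 V < V_ov = 1.66 V, the device is in the triode region.
I_D = k_n [V_ov · V_DS − ½ V_DS²] = 2.54 × [1.66 × 1.4 − 0.5 × 1.4²] = 3.42 mA.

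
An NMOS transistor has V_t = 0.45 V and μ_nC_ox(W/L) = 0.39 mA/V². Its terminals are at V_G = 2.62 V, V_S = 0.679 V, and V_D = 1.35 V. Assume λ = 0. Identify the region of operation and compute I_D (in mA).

V_GS = V_G − V_S = 2.62 − 0.679 = 1.94 V; V_DS = V_D − V_S = 1.35 − 0.679 = 0.671 V.
V_ov = V_GS − V_t = 1.94 − 0.45 = 1.49 V.
Since V_DS = 0.671 V < V_ov = 1.49 V, the device is in the triode region.
I_D = k_n [V_ov · V_DS − ½ V_DS²] = 0.39 × [1.49 × 0.671 − 0.5 × 0.671²] = 0.302 mA.

Triode; I_D = 0.302 mA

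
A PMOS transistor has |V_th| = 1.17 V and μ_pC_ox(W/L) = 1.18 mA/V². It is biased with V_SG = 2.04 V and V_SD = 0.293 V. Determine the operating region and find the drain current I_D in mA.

Triode; I_D = 0.250 mA

V_ov = V_SG − |V_th| = 2.04 − 1.17 = 0.87 V.
Since V_SD = 0.293 V < V_ov = 0.87 V, the device is in the triode region.
I_D = k_p [V_ov · V_SD − ½ V_SD²] = 1.18 × [0.87 × 0.293 − 0.5 × 0.293²] = 0.25 mA.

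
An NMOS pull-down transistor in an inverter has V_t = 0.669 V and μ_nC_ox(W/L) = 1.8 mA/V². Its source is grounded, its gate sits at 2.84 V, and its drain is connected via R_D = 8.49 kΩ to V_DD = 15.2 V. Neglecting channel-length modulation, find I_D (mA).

I_D = 1.73 mA

V_GS = V_G = 2.84 V, so V_ov = 2.84 − 0.669 = 2.17 V.
Assume saturation: I_D = ½ k_n V_ov² = 0.5 × 1.8 × 2.17² = 4.24 mA, giving V_DS = V_DD − I_D R_D = 15.2 − 4.24 × 8.49 = -20.8 V.
But -20.8 V < V_ov = 2.17 V, so the device is actually in triode.
In triode I_D = k_n[V_ov V_DS − ½ V_DS²] and I_D = (V_DD − V_DS)/R_D. Equating: 7.64 V_DS² − 34.18 V_DS + 15.2 = 0, giving V_DS = 0.501 V (the root below V_ov).
I_D = (15.2 − 0.501) / 8.49 = 1.73 mA.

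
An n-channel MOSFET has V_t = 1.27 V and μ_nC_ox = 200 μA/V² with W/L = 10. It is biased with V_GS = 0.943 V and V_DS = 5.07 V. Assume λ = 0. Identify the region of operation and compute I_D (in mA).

Cutoff; I_D = 0 mA

V_GS = 0.943 V < V_t = 1.27 V, so the transistor is in cutoff.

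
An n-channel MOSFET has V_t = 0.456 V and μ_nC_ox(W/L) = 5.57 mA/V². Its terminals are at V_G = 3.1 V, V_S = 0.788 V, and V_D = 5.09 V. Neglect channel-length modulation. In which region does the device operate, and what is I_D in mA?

V_GS = V_G − V_S = 3.1 − 0.788 = 2.31 V; V_DS = V_D − V_S = 5.09 − 0.788 = 4.3 V.
V_ov = V_GS − V_t = 2.31 − 0.456 = 1.86 V.
Since V_DS = 4.3 V ≥ V_ov = 1.86 V, the device is in saturation.
I_D = ½ k_n V_ov² = 0.5 × 5.57 × 1.86² = 9.59 mA.

Saturation; I_D = 9.59 mA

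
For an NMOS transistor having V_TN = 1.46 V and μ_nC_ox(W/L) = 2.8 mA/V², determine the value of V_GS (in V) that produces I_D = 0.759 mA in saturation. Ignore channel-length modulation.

In saturation I_D = ½ k_n (V_GS − V_TN)², so V_GS − V_TN = √(2 I_D / k_n) = √(2 × 0.759 / 2.8) = 0.736 V.
V_GS = 1.46 + 0.736 = 2.2 V.

V_GS = 2.20 V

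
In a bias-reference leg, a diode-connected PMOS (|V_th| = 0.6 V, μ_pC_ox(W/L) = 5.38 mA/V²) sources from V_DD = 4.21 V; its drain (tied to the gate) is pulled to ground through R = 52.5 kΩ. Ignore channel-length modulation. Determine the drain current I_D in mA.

With gate tied to drain, V_SG = V_SD ≥ V_SG − |V_th|, so the device is in saturation.
KCL at the drain: ½ k_p (V_SG − |V_th|)² = (V_DD − V_SG)/R.
Let x = V_SG − 0.6. Then 141 x² + x − 3.61 = 0, giving x = 0.156 V (positive root), so V_SG = 0.756 V.
I_D = (V_DD − V_SG)/R = (4.21 − 0.756) / 52.5 = 0.0658 mA.

I_D = 0.0658 mA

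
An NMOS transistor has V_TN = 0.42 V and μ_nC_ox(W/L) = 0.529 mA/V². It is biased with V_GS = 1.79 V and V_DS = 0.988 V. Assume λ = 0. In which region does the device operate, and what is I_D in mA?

V_ov = V_GS − V_TN = 1.79 − 0.42 = 1.37 V.
Since V_DS = 0.988 V < V_ov = 1.37 V, the device is in the triode region.
I_D = k_n [V_ov · V_DS − ½ V_DS²] = 0.529 × [1.37 × 0.988 − 0.5 × 0.988²] = 0.458 mA.

Triode; I_D = 0.458 mA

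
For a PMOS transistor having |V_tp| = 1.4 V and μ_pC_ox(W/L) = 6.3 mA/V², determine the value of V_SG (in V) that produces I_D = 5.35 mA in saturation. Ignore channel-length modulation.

V_SG = 2.70 V

In saturation I_D = ½ k_p (V_SG − |V_tp|)², so V_SG − |V_tp| = √(2 I_D / k_p) = √(2 × 5.35 / 6.3) = 1.3 V.
V_SG = 1.4 + 1.3 = 2.7 V.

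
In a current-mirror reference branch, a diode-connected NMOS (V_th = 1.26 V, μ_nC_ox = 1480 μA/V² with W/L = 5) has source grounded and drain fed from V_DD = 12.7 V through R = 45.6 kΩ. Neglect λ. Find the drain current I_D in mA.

With gate tied to drain, V_GS = V_DS ≥ V_GS − V_th, so the device is in saturation.
k_n = μ_nC_ox · (W/L) = 7.4 mA/V².
KCL at the drain: ½ k_n (V_GS − V_th)² = (V_DD − V_GS)/R.
Let x = V_GS − 1.26. Then 169 x² + x − 11.44 = 0, giving x = 0.257 V (positive root), so V_GS = 1.52 V.
I_D = (V_DD − V_GS)/R = (12.7 − 1.52) / 45.6 = 0.245 mA.

I_D = 0.245 mA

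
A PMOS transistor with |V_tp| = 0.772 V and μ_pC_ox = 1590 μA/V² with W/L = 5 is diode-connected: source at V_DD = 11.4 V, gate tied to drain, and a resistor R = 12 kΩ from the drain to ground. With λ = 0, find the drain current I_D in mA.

I_D = 0.847 mA

With gate tied to drain, V_SG = V_SD ≥ V_SG − |V_tp|, so the device is in saturation.
k_p = μ_pC_ox · (W/L) = 7.95 mA/V².
KCL at the drain: ½ k_p (V_SG − |V_tp|)² = (V_DD − V_SG)/R.
Let x = V_SG − 0.772. Then 47.7 x² + x − 10.63 = 0, giving x = 0.462 V (positive root), so V_SG = 1.23 V.
I_D = (V_DD − V_SG)/R = (11.4 − 1.23) / 12 = 0.847 mA.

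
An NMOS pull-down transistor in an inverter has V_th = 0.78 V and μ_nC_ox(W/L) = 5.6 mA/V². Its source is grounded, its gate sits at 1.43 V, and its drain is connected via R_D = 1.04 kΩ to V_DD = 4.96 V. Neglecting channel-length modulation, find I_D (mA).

I_D = 1.18 mA

V_GS = V_G = 1.43 V, so V_ov = 1.43 − 0.78 = 0.65 V.
Assume saturation: I_D = ½ k_n V_ov² = 0.5 × 5.6 × 0.65² = 1.18 mA, giving V_DS = V_DD − I_D R_D = 4.96 − 1.18 × 1.04 = 3.73 V.
V_DS = 3.73 V ≥ V_ov = 0.65 V, confirming saturation.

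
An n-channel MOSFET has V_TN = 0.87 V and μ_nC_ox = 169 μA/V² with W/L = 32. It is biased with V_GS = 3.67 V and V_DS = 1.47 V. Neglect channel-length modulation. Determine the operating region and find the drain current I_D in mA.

Triode; I_D = 16.4 mA

k_n = μ_nC_ox · (W/L) = 5.408 mA/V².
V_ov = V_GS − V_TN = 3.67 − 0.87 = 2.8 V.
Since V_DS = 1.47 V < V_ov = 2.8 V, the device is in the triode region.
I_D = k_n [V_ov · V_DS − ½ V_DS²] = 5.408 × [2.8 × 1.47 − 0.5 × 1.47²] = 16.4 mA.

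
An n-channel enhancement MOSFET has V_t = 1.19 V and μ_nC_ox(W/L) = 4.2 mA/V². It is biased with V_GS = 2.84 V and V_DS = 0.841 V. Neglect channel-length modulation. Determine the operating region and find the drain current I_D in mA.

V_ov = V_GS − V_t = 2.84 − 1.19 = 1.65 V.
Since V_DS = 0.841 V < V_ov = 1.65 V, the device is in the triode region.
I_D = k_n [V_ov · V_DS − ½ V_DS²] = 4.2 × [1.65 × 0.841 − 0.5 × 0.841²] = 4.34 mA.

Triode; I_D = 4.34 mA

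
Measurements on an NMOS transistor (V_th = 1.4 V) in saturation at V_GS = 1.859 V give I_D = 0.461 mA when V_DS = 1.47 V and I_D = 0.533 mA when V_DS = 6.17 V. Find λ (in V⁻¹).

λ = 0.0349 V⁻¹

With V_GS fixed, I_D ∝ (1 + λ V_DS) in saturation, so I_D2/I_D1 = (1 + λ V_DS2)/(1 + λ V_DS1).
0.533/0.461 = 1.156 = (1 + 6.17 λ)/(1 + 1.47 λ).
Solving: λ (I_D1 V_DS2 − I_D2 V_DS1) = I_D2 − I_D1, so λ = (0.533 − 0.461) / (0.461 × 6.17 − 0.533 × 1.47) = 0.072 / 2.06 = 0.0349 V⁻¹.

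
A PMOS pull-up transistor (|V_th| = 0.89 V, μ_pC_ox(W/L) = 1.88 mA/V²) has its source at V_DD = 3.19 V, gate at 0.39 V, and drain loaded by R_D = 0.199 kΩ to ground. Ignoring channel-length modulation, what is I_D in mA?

V_SG = V_DD − V_G = 3.19 − 0.39 = 2.8 V, so V_ov = 2.8 − 0.89 = 1.91 V.
Assume saturation: I_D = ½ k_p V_ov² = 0.5 × 1.88 × 1.91² = 3.43 mA, giving V_SD = V_DD − I_D R_D = 3.19 − 3.43 × 0.199 = 2.51 V.
V_SD = 2.51 V ≥ V_ov = 1.91 V, confirming saturation.

I_D = 3.43 mA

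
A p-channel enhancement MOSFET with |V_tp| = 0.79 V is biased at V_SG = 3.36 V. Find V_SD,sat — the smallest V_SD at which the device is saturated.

The boundary between triode and saturation is V_SD = V_SG − |V_tp| = V_ov.
V_ov = 3.36 − 0.79 = 2.57 V.

V_SD,sat = 2.57 V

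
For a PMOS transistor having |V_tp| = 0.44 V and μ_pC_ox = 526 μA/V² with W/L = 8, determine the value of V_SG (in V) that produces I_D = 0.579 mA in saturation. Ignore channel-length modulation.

V_SG = 0.965 V

k_p = μ_pC_ox · (W/L) = 4.208 mA/V².
In saturation I_D = ½ k_p (V_SG − |V_tp|)², so V_SG − |V_tp| = √(2 I_D / k_p) = √(2 × 0.579 / 4.208) = 0.525 V.
V_SG = 0.44 + 0.525 = 0.965 V.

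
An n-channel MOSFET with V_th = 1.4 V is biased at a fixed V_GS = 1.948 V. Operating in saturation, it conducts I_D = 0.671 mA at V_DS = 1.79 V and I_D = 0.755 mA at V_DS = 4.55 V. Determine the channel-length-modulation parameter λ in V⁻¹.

With V_GS fixed, I_D ∝ (1 + λ V_DS) in saturation, so I_D2/I_D1 = (1 + λ V_DS2)/(1 + λ V_DS1).
0.755/0.671 = 1.125 = (1 + 4.55 λ)/(1 + 1.79 λ).
Solving: λ (I_D1 V_DS2 − I_D2 V_DS1) = I_D2 − I_D1, so λ = (0.755 − 0.671) / (0.671 × 4.55 − 0.755 × 1.79) = 0.084 / 1.7 = 0.0494 V⁻¹.

λ = 0.0494 V⁻¹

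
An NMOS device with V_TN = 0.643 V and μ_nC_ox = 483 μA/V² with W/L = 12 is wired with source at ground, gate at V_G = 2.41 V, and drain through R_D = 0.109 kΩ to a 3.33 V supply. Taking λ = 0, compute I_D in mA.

V_GS = V_G = 2.41 V, so V_ov = 2.41 − 0.643 = 1.77 V.
k_n = μ_nC_ox · (W/L) = 5.796 mA/V².
Assume saturation: I_D = ½ k_n V_ov² = 0.5 × 5.796 × 1.77² = 9.05 mA, giving V_DS = V_DD − I_D R_D = 3.33 − 9.05 × 0.109 = 2.34 V.
V_DS = 2.34 V ≥ V_ov = 1.77 V, confirming saturation.

I_D = 9.05 mA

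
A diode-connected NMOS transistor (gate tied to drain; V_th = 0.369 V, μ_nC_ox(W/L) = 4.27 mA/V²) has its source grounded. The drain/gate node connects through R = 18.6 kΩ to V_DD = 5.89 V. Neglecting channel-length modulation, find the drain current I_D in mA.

With gate tied to drain, V_GS = V_DS ≥ V_GS − V_th, so the device is in saturation.
KCL at the drain: ½ k_n (V_GS − V_th)² = (V_DD − V_GS)/R.
Let x = V_GS − 0.369. Then 39.7 x² + x − 5.521 = 0, giving x = 0.36 V (positive root), so V_GS = 0.729 V.
I_D = (V_DD − V_GS)/R = (5.89 − 0.729) / 18.6 = 0.277 mA.

I_D = 0.277 mA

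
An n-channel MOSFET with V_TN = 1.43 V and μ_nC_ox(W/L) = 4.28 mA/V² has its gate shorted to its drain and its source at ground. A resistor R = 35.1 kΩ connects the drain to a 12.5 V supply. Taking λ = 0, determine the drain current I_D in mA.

I_D = 0.305 mA

With gate tied to drain, V_GS = V_DS ≥ V_GS − V_TN, so the device is in saturation.
KCL at the drain: ½ k_n (V_GS − V_TN)² = (V_DD − V_GS)/R.
Let x = V_GS − 1.43. Then 75.1 x² + x − 11.07 = 0, giving x = 0.377 V (positive root), so V_GS = 1.81 V.
I_D = (V_DD − V_GS)/R = (12.5 − 1.81) / 35.1 = 0.305 mA.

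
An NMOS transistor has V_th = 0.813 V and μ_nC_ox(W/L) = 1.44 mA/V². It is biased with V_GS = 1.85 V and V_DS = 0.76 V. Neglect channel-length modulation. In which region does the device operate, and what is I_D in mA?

V_ov = V_GS − V_th = 1.85 − 0.813 = 1.04 V.
Since V_DS = 0.76 V < V_ov = 1.04 V, the device is in the triode region.
I_D = k_n [V_ov · V_DS − ½ V_DS²] = 1.44 × [1.04 × 0.76 − 0.5 × 0.76²] = 0.719 mA.

Triode; I_D = 0.719 mA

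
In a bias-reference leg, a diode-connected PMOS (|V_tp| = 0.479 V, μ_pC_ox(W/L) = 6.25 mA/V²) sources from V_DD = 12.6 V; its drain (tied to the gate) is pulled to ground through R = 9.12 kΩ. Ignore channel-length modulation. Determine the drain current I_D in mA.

With gate tied to drain, V_SG = V_SD ≥ V_SG − |V_tp|, so the device is in saturation.
KCL at the drain: ½ k_p (V_SG − |V_tp|)² = (V_DD − V_SG)/R.
Let x = V_SG − 0.479. Then 28.5 x² + x − 12.12 = 0, giving x = 0.635 V (positive root), so V_SG = 1.11 V.
I_D = (V_DD − V_SG)/R = (12.6 − 1.11) / 9.12 = 1.26 mA.

I_D = 1.26 mA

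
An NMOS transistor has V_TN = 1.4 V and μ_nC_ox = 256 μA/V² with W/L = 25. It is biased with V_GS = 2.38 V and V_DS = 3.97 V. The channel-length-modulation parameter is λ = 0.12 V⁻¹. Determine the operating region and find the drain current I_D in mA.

Saturation; I_D = 4.54 mA

k_n = μ_nC_ox · (W/L) = 6.4 mA/V².
V_ov = V_GS − V_TN = 2.38 − 1.4 = 0.98 V.
Since V_DS = 3.97 V ≥ V_ov = 0.98 V, the device is in saturation.
I_D = ½ k_n V_ov² (1 + λ V_DS) = 0.5 × 6.4 × 0.98² × (1 + 0.12 × 3.97) = 4.54 mA.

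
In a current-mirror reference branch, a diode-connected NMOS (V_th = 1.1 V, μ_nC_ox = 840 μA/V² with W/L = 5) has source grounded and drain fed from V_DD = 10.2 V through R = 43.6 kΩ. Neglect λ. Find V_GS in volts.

V_GS = 1.41 V

With gate tied to drain, V_GS = V_DS ≥ V_GS − V_th, so the device is in saturation.
k_n = μ_nC_ox · (W/L) = 4.2 mA/V².
KCL at the drain: ½ k_n (V_GS − V_th)² = (V_DD − V_GS)/R.
Let x = V_GS − 1.1. Then 91.6 x² + x − 9.1 = 0, giving x = 0.31 V (positive root), so V_GS = 1.41 V.
I_D = (V_DD − V_GS)/R = (10.2 − 1.41) / 43.6 = 0.202 mA.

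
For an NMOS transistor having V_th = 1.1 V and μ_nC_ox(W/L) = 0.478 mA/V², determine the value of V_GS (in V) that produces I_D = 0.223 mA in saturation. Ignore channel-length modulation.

In saturation I_D = ½ k_n (V_GS − V_th)², so V_GS − V_th = √(2 I_D / k_n) = √(2 × 0.223 / 0.478) = 0.966 V.
V_GS = 1.1 + 0.966 = 2.07 V.

V_GS = 2.07 V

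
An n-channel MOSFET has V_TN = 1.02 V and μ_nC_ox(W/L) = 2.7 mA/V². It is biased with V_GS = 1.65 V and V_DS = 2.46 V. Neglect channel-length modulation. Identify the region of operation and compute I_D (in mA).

Saturation; I_D = 0.536 mA

V_ov = V_GS − V_TN = 1.65 − 1.02 = 0.63 V.
Since V_DS = 2.46 V ≥ V_ov = 0.63 V, the device is in saturation.
I_D = ½ k_n V_ov² = 0.5 × 2.7 × 0.63² = 0.536 mA.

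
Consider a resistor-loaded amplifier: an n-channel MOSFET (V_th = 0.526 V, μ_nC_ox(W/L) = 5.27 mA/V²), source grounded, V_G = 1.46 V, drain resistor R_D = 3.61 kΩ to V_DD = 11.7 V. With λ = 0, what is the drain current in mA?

V_GS = V_G = 1.46 V, so V_ov = 1.46 − 0.526 = 0.934 V.
Assume saturation: I_D = ½ k_n V_ov² = 0.5 × 5.27 × 0.934² = 2.3 mA, giving V_DS = V_DD − I_D R_D = 11.7 − 2.3 × 3.61 = 3.4 V.
V_DS = 3.4 V ≥ V_ov = 0.934 V, confirming saturation.

I_D = 2.30 mA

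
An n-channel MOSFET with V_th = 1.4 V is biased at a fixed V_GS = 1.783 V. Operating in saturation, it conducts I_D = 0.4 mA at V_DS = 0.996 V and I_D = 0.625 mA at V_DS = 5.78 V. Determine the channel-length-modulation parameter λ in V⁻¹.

With V_GS fixed, I_D ∝ (1 + λ V_DS) in saturation, so I_D2/I_D1 = (1 + λ V_DS2)/(1 + λ V_DS1).
0.625/0.4 = 1.562 = (1 + 5.78 λ)/(1 + 0.996 λ).
Solving: λ (I_D1 V_DS2 − I_D2 V_DS1) = I_D2 − I_D1, so λ = (0.625 − 0.4) / (0.4 × 5.78 − 0.625 × 0.996) = 0.225 / 1.69 = 0.133 V⁻¹.

λ = 0.133 V⁻¹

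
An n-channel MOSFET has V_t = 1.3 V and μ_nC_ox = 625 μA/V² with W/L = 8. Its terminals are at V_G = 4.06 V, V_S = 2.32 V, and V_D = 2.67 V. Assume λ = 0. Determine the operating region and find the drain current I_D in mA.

Triode; I_D = 0.464 mA

V_GS = V_G − V_S = 4.06 − 2.32 = 1.74 V; V_DS = V_D − V_S = 2.67 − 2.32 = 0.35 V.
k_n = μ_nC_ox · (W/L) = 5 mA/V².
V_ov = V_GS − V_t = 1.74 − 1.3 = 0.44 V.
Since V_DS = 0.35 V < V_ov = 0.44 V, the device is in the triode region.
I_D = k_n [V_ov · V_DS − ½ V_DS²] = 5 × [0.44 × 0.35 − 0.5 × 0.35²] = 0.464 mA.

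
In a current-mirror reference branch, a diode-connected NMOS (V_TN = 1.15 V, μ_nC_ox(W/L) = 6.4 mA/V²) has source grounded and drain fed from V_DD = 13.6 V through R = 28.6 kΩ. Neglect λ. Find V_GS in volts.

V_GS = 1.51 V

With gate tied to drain, V_GS = V_DS ≥ V_GS − V_TN, so the device is in saturation.
KCL at the drain: ½ k_n (V_GS − V_TN)² = (V_DD − V_GS)/R.
Let x = V_GS − 1.15. Then 91.5 x² + x − 12.45 = 0, giving x = 0.363 V (positive root), so V_GS = 1.51 V.
I_D = (V_DD − V_GS)/R = (13.6 − 1.51) / 28.6 = 0.423 mA.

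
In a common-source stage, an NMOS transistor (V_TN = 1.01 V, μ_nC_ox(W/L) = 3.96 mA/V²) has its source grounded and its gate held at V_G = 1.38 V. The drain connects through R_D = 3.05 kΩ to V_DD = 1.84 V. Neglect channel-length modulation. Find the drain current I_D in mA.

I_D = 0.271 mA

V_GS = V_G = 1.38 V, so V_ov = 1.38 − 1.01 = 0.37 V.
Assume saturation: I_D = ½ k_n V_ov² = 0.5 × 3.96 × 0.37² = 0.271 mA, giving V_DS = V_DD − I_D R_D = 1.84 − 0.271 × 3.05 = 1.01 V.
V_DS = 1.01 V ≥ V_ov = 0.37 V, confirming saturation.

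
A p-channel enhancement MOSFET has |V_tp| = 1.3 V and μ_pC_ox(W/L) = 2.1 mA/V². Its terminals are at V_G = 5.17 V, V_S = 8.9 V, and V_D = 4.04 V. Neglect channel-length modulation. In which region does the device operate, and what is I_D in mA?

Saturation; I_D = 6.20 mA

V_SG = V_S − V_G = 8.9 − 5.17 = 3.73 V; V_SD = V_S − V_D = 8.9 − 4.04 = 4.86 V.
V_ov = V_SG − |V_tp| = 3.73 − 1.3 = 2.43 V.
Since V_SD = 4.86 V ≥ V_ov = 2.43 V, the device is in saturation.
I_D = ½ k_p V_ov² = 0.5 × 2.1 × 2.43² = 6.2 mA.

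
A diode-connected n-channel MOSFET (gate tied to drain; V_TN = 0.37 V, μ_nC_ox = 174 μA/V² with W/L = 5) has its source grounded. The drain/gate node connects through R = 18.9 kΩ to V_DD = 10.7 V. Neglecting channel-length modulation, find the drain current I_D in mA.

I_D = 0.490 mA

With gate tied to drain, V_GS = V_DS ≥ V_GS − V_TN, so the device is in saturation.
k_n = μ_nC_ox · (W/L) = 0.87 mA/V².
KCL at the drain: ½ k_n (V_GS − V_TN)² = (V_DD − V_GS)/R.
Let x = V_GS − 0.37. Then 8.22 x² + x − 10.33 = 0, giving x = 1.06 V (positive root), so V_GS = 1.43 V.
I_D = (V_DD − V_GS)/R = (10.7 − 1.43) / 18.9 = 0.49 mA.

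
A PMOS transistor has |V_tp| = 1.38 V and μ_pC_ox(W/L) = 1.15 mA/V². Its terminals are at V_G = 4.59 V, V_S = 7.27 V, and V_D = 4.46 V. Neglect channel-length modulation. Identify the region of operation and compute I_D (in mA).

Saturation; I_D = 0.972 mA

V_SG = V_S − V_G = 7.27 − 4.59 = 2.68 V; V_SD = V_S − V_D = 7.27 − 4.46 = 2.81 V.
V_ov = V_SG − |V_tp| = 2.68 − 1.38 = 1.3 V.
Since V_SD = 2.81 V ≥ V_ov = 1.3 V, the device is in saturation.
I_D = ½ k_p V_ov² = 0.5 × 1.15 × 1.3² = 0.972 mA.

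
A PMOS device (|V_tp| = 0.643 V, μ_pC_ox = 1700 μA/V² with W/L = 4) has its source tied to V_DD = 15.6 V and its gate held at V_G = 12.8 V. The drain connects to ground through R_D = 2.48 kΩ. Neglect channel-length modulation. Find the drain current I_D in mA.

V_SG = V_DD − V_G = 15.6 − 12.8 = 2.8 V, so V_ov = 2.8 − 0.643 = 2.16 V.
k_p = μ_pC_ox · (W/L) = 6.8 mA/V².
Assume saturation: I_D = ½ k_p V_ov² = 0.5 × 6.8 × 2.16² = 15.8 mA, giving V_SD = V_DD − I_D R_D = 15.6 − 15.8 × 2.48 = -23.6 V.
But -23.6 V < V_ov = 2.16 V, so the device is actually in triode.
In triode I_D = k_p[V_ov V_SD − ½ V_SD²] and I_D = (V_DD − V_SD)/R_D. Equating: 8.43 V_SD² − 37.38 V_SD + 15.6 = 0, giving V_SD = 0.466 V (the root below V_ov).
I_D = (15.6 − 0.466) / 2.48 = 6.1 mA.

I_D = 6.10 mA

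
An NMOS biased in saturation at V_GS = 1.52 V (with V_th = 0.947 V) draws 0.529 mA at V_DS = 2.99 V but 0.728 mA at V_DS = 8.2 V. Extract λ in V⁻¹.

λ = 0.0921 V⁻¹

With V_GS fixed, I_D ∝ (1 + λ V_DS) in saturation, so I_D2/I_D1 = (1 + λ V_DS2)/(1 + λ V_DS1).
0.728/0.529 = 1.376 = (1 + 8.2 λ)/(1 + 2.99 λ).
Solving: λ (I_D1 V_DS2 − I_D2 V_DS1) = I_D2 − I_D1, so λ = (0.728 − 0.529) / (0.529 × 8.2 − 0.728 × 2.99) = 0.199 / 2.16 = 0.0921 V⁻¹.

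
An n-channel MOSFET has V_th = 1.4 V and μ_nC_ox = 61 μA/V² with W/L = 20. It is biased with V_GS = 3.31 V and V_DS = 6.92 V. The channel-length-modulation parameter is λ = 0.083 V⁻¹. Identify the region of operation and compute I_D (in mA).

k_n = μ_nC_ox · (W/L) = 1.22 mA/V².
V_ov = V_GS − V_th = 3.31 − 1.4 = 1.91 V.
Since V_DS = 6.92 V ≥ V_ov = 1.91 V, the device is in saturation.
I_D = ½ k_n V_ov² (1 + λ V_DS) = 0.5 × 1.22 × 1.91² × (1 + 0.083 × 6.92) = 3.5 mA.

Saturation; I_D = 3.50 mA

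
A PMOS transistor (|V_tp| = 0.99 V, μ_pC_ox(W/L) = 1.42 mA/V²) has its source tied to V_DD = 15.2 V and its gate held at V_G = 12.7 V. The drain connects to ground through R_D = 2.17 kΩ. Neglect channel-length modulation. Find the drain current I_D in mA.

V_SG = V_DD − V_G = 15.2 − 12.7 = 2.5 V, so V_ov = 2.5 − 0.99 = 1.51 V.
Assume saturation: I_D = ½ k_p V_ov² = 0.5 × 1.42 × 1.51² = 1.62 mA, giving V_SD = V_DD − I_D R_D = 15.2 − 1.62 × 2.17 = 11.7 V.
V_SD = 11.7 V ≥ V_ov = 1.51 V, confirming saturation.

I_D = 1.62 mA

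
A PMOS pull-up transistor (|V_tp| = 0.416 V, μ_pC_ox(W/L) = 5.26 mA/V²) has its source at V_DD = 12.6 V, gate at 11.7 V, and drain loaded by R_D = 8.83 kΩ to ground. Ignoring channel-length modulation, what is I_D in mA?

V_SG = V_DD − V_G = 12.6 − 11.7 = 0.9 V, so V_ov = 0.9 − 0.416 = 0.484 V.
Assume saturation: I_D = ½ k_p V_ov² = 0.5 × 5.26 × 0.484² = 0.616 mA, giving V_SD = V_DD − I_D R_D = 12.6 − 0.616 × 8.83 = 7.16 V.
V_SD = 7.16 V ≥ V_ov = 0.484 V, confirming saturation.

I_D = 0.616 mA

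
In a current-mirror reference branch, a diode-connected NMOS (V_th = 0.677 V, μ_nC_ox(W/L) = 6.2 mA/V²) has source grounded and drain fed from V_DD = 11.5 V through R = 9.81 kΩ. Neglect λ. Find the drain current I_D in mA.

With gate tied to drain, V_GS = V_DS ≥ V_GS − V_th, so the device is in saturation.
KCL at the drain: ½ k_n (V_GS − V_th)² = (V_DD − V_GS)/R.
Let x = V_GS − 0.677. Then 30.4 x² + x − 10.82 = 0, giving x = 0.58 V (positive root), so V_GS = 1.26 V.
I_D = (V_DD − V_GS)/R = (11.5 − 1.26) / 9.81 = 1.04 mA.

I_D = 1.04 mA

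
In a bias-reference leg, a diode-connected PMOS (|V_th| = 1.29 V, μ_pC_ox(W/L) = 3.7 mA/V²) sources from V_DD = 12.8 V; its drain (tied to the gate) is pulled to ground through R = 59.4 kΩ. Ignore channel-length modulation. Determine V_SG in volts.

With gate tied to drain, V_SG = V_SD ≥ V_SG − |V_th|, so the device is in saturation.
KCL at the drain: ½ k_p (V_SG − |V_th|)² = (V_DD − V_SG)/R.
Let x = V_SG − 1.29. Then 110 x² + x − 11.51 = 0, giving x = 0.319 V (positive root), so V_SG = 1.61 V.
I_D = (V_DD − V_SG)/R = (12.8 − 1.61) / 59.4 = 0.188 mA.

V_SG = 1.61 V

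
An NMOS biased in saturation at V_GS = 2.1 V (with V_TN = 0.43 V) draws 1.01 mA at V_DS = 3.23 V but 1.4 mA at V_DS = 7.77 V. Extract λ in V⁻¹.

λ = 0.117 V⁻¹

With V_GS fixed, I_D ∝ (1 + λ V_DS) in saturation, so I_D2/I_D1 = (1 + λ V_DS2)/(1 + λ V_DS1).
1.4/1.01 = 1.386 = (1 + 7.77 λ)/(1 + 3.23 λ).
Solving: λ (I_D1 V_DS2 − I_D2 V_DS1) = I_D2 − I_D1, so λ = (1.4 − 1.01) / (1.01 × 7.77 − 1.4 × 3.23) = 0.39 / 3.33 = 0.117 V⁻¹.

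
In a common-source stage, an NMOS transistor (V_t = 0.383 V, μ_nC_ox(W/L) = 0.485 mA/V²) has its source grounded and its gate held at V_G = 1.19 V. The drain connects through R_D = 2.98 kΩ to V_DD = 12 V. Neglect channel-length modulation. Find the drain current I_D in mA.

V_GS = V_G = 1.19 V, so V_ov = 1.19 − 0.383 = 0.807 V.
Assume saturation: I_D = ½ k_n V_ov² = 0.5 × 0.485 × 0.807² = 0.158 mA, giving V_DS = V_DD − I_D R_D = 12 − 0.158 × 2.98 = 11.5 V.
V_DS = 11.5 V ≥ V_ov = 0.807 V, confirming saturation.

I_D = 0.158 mA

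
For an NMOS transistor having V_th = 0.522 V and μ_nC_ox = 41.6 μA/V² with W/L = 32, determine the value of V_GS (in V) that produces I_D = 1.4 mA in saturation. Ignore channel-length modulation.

k_n = μ_nC_ox · (W/L) = 1.331 mA/V².
In saturation I_D = ½ k_n (V_GS − V_th)², so V_GS − V_th = √(2 I_D / k_n) = √(2 × 1.4 / 1.331) = 1.45 V.
V_GS = 0.522 + 1.45 = 1.97 V.

V_GS = 1.97 V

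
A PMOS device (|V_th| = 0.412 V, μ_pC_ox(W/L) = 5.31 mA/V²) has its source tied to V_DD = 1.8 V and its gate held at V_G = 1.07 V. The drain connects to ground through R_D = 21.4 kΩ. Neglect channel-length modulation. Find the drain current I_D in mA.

V_SG = V_DD − V_G = 1.8 − 1.07 = 0.73 V, so V_ov = 0.73 − 0.412 = 0.318 V.
Assume saturation: I_D = ½ k_p V_ov² = 0.5 × 5.31 × 0.318² = 0.268 mA, giving V_SD = V_DD − I_D R_D = 1.8 − 0.268 × 21.4 = -3.95 V.
But -3.95 V < V_ov = 0.318 V, so the device is actually in triode.
In triode I_D = k_p[V_ov V_SD − ½ V_SD²] and I_D = (V_DD − V_SD)/R_D. Equating: 56.8 V_SD² − 37.14 V_SD + 1.8 = 0, giving V_SD = 0.0527 V (the root below V_ov).
I_D = (1.8 − 0.0527) / 21.4 = 0.0816 mA.

I_D = 0.0816 mA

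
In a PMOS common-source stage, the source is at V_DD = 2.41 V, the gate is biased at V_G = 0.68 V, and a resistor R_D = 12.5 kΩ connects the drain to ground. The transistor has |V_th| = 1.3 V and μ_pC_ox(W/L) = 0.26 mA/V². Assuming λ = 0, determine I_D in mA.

I_D = 0.0240 mA

V_SG = V_DD − V_G = 2.41 − 0.68 = 1.73 V, so V_ov = 1.73 − 1.3 = 0.43 V.
Assume saturation: I_D = ½ k_p V_ov² = 0.5 × 0.26 × 0.43² = 0.024 mA, giving V_SD = V_DD − I_D R_D = 2.41 − 0.024 × 12.5 = 2.11 V.
V_SD = 2.11 V ≥ V_ov = 0.43 V, confirming saturation.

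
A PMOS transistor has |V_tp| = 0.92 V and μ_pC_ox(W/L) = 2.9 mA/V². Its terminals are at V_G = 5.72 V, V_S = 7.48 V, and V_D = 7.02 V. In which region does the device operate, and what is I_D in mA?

V_SG = V_S − V_G = 7.48 − 5.72 = 1.76 V; V_SD = V_S − V_D = 7.48 − 7.02 = 0.46 V.
V_ov = V_SG − |V_tp| = 1.76 − 0.92 = 0.84 V.
Since V_SD = 0.46 V < V_ov = 0.84 V, the device is in the triode region.
I_D = k_p [V_ov · V_SD − ½ V_SD²] = 2.9 × [0.84 × 0.46 − 0.5 × 0.46²] = 0.814 mA.

Triode; I_D = 0.814 mA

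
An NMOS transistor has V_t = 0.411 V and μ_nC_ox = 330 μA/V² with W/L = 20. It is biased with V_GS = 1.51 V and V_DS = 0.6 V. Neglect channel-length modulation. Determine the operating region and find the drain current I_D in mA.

Triode; I_D = 3.16 mA

k_n = μ_nC_ox · (W/L) = 6.6 mA/V².
V_ov = V_GS − V_t = 1.51 − 0.411 = 1.1 V.
Since V_DS = 0.6 V < V_ov = 1.1 V, the device is in the triode region.
I_D = k_n [V_ov · V_DS − ½ V_DS²] = 6.6 × [1.1 × 0.6 − 0.5 × 0.6²] = 3.16 mA.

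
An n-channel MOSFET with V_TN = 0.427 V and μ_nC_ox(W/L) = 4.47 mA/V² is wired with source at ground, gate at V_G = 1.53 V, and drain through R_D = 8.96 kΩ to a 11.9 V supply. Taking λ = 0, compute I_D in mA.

I_D = 1.29 mA

V_GS = V_G = 1.53 V, so V_ov = 1.53 − 0.427 = 1.1 V.
Assume saturation: I_D = ½ k_n V_ov² = 0.5 × 4.47 × 1.1² = 2.72 mA, giving V_DS = V_DD − I_D R_D = 11.9 − 2.72 × 8.96 = -12.5 V.
But -12.5 V < V_ov = 1.1 V, so the device is actually in triode.
In triode I_D = k_n[V_ov V_DS − ½ V_DS²] and I_D = (V_DD − V_DS)/R_D. Equating: 20 V_DS² − 45.18 V_DS + 11.9 = 0, giving V_DS = 0.305 V (the root below V_ov).
I_D = (11.9 − 0.305) / 8.96 = 1.29 mA.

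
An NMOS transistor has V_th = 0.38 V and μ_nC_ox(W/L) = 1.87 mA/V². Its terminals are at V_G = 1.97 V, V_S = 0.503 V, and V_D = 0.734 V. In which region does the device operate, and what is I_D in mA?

Triode; I_D = 0.420 mA

V_GS = V_G − V_S = 1.97 − 0.503 = 1.47 V; V_DS = V_D − V_S = 0.734 − 0.503 = 0.231 V.
V_ov = V_GS − V_th = 1.47 − 0.38 = 1.09 V.
Since V_DS = 0.231 V < V_ov = 1.09 V, the device is in the triode region.
I_D = k_n [V_ov · V_DS − ½ V_DS²] = 1.87 × [1.09 × 0.231 − 0.5 × 0.231²] = 0.42 mA.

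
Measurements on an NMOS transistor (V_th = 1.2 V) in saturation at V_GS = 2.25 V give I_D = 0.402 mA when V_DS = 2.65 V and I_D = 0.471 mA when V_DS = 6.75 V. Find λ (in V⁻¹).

With V_GS fixed, I_D ∝ (1 + λ V_DS) in saturation, so I_D2/I_D1 = (1 + λ V_DS2)/(1 + λ V_DS1).
0.471/0.402 = 1.172 = (1 + 6.75 λ)/(1 + 2.65 λ).
Solving: λ (I_D1 V_DS2 − I_D2 V_DS1) = I_D2 − I_D1, so λ = (0.471 − 0.402) / (0.402 × 6.75 − 0.471 × 2.65) = 0.069 / 1.47 = 0.0471 V⁻¹.

λ = 0.0471 V⁻¹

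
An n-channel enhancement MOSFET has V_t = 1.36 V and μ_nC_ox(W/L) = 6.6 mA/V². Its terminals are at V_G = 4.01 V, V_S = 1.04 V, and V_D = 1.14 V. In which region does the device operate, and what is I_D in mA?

V_GS = V_G − V_S = 4.01 − 1.04 = 2.97 V; V_DS = V_D − V_S = 1.14 − 1.04 = 0.1 V.
V_ov = V_GS − V_t = 2.97 − 1.36 = 1.61 V.
Since V_DS = 0.1 V < V_ov = 1.61 V, the device is in the triode region.
I_D = k_n [V_ov · V_DS − ½ V_DS²] = 6.6 × [1.61 × 0.1 − 0.5 × 0.1²] = 1.03 mA.

Triode; I_D = 1.03 mA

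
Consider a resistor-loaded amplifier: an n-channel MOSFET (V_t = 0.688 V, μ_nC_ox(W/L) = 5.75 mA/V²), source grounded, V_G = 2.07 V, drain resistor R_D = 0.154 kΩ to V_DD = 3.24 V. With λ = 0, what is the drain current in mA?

I_D = 5.49 mA

V_GS = V_G = 2.07 V, so V_ov = 2.07 − 0.688 = 1.38 V.
Assume saturation: I_D = ½ k_n V_ov² = 0.5 × 5.75 × 1.38² = 5.49 mA, giving V_DS = V_DD − I_D R_D = 3.24 − 5.49 × 0.154 = 2.39 V.
V_DS = 2.39 V ≥ V_ov = 1.38 V, confirming saturation.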